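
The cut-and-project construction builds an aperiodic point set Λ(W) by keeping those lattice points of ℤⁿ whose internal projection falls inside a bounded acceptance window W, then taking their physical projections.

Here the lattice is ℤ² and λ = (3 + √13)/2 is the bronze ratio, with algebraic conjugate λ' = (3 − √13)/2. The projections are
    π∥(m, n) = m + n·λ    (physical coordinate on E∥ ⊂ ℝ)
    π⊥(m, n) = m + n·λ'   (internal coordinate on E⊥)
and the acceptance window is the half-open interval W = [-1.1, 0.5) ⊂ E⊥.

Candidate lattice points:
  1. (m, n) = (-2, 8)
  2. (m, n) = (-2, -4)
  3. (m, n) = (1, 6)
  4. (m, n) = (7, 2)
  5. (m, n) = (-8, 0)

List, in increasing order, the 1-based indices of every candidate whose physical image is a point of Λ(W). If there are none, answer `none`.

2, 3

λ' = (3−√13)/2 ≈ -0.30278.
candidate 1: (m,n)=(-2,8) → π∥ = -2+8·λ ≈ 24.42221, π⊥ = -2+8·λ' ≈ -4.42221 ∉ [-1.1, 0.5) ⇒ out
candidate 2: (m,n)=(-2,-4) → π∥ = -2-4·λ ≈ -15.21110, π⊥ = -2-4·λ' ≈ -0.78890 ∈ [-1.1, 0.5) ⇒ IN Λ
candidate 3: (m,n)=(1,6) → π∥ = 1+6·λ ≈ 20.81665, π⊥ = 1+6·λ' ≈ -0.81665 ∈ [-1.1, 0.5) ⇒ IN Λ
candidate 4: (m,n)=(7,2) → π∥ = 7+2·λ ≈ 13.60555, π⊥ = 7+2·λ' ≈ 6.39445 ∉ [-1.1, 0.5) ⇒ out
candidate 5: (m,n)=(-8,0) → π∥ = -8+0·λ ≈ -8.00000, π⊥ = -8+0·λ' ≈ -8.00000 ∉ [-1.1, 0.5) ⇒ out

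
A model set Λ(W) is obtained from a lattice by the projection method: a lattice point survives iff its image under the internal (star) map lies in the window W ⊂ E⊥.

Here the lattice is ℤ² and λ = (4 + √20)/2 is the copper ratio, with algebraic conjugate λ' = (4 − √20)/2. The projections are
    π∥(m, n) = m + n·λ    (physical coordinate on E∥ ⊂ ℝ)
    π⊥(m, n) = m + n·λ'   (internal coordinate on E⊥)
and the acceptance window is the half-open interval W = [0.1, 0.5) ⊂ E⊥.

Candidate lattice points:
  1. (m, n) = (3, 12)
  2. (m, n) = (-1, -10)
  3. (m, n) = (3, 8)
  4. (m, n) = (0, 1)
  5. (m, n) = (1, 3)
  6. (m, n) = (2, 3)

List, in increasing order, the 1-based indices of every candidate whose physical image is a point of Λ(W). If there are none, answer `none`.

1, 5

Compute λ' = (4−√20)/2 = -0.23607, so π⊥(m,n) = m -0.23607·n.
candidate 1: (m,n)=(3,12) → π∥ = 3+12·λ ≈ 53.83282, π⊥ = 3+12·λ' ≈ 0.16718 ∈ [0.1, 0.5) ⇒ IN Λ
candidate 2: (m,n)=(-1,-10) → π∥ = -1-10·λ ≈ -43.36068, π⊥ = -1-10·λ' ≈ 1.36068 ∉ [0.1, 0.5) ⇒ out
candidate 3: (m,n)=(3,8) → π∥ = 3+8·λ ≈ 36.88854, π⊥ = 3+8·λ' ≈ 1.11146 ∉ [0.1, 0.5) ⇒ out
candidate 4: (m,n)=(0,1) → π∥ = 0+1·λ ≈ 4.23607, π⊥ = 0+1·λ' ≈ -0.23607 ∉ [0.1, 0.5) ⇒ out
candidate 5: (m,n)=(1,3) → π∥ = 1+3·λ ≈ 13.70820, π⊥ = 1+3·λ' ≈ 0.29180 ∈ [0.1, 0.5) ⇒ IN Λ
candidate 6: (m,n)=(2,3) → π∥ = 2+3·λ ≈ 14.70820, π⊥ = 2+3·λ' ≈ 1.29180 ∉ [0.1, 0.5) ⇒ out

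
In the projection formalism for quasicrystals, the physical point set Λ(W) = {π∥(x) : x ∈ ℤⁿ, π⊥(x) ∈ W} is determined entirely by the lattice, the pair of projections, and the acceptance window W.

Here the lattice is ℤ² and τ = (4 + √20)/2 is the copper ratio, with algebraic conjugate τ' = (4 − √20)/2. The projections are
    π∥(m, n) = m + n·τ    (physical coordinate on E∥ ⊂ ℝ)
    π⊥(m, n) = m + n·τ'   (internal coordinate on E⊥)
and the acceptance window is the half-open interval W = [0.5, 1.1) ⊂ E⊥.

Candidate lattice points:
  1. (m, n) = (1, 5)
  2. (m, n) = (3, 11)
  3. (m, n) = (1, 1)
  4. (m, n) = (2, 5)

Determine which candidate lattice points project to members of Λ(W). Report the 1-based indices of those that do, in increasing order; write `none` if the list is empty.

3, 4

Numerically τ ≈ 4.23607 and τ' = −1/τ ≈ -0.23607.
candidate 1: (m,n)=(1,5) → π∥ = 1+5·τ ≈ 22.18034, π⊥ = 1+5·τ' ≈ -0.18034 ∉ [0.5, 1.1) ⇒ out
candidate 2: (m,n)=(3,11) → π∥ = 3+11·τ ≈ 49.59675, π⊥ = 3+11·τ' ≈ 0.40325 ∉ [0.5, 1.1) ⇒ out
candidate 3: (m,n)=(1,1) → π∥ = 1+1·τ ≈ 5.23607, π⊥ = 1+1·τ' ≈ 0.76393 ∈ [0.5, 1.1) ⇒ IN Λ
candidate 4: (m,n)=(2,5) → π∥ = 2+5·τ ≈ 23.18034, π⊥ = 2+5·τ' ≈ 0.81966 ∈ [0.5, 1.1) ⇒ IN Λ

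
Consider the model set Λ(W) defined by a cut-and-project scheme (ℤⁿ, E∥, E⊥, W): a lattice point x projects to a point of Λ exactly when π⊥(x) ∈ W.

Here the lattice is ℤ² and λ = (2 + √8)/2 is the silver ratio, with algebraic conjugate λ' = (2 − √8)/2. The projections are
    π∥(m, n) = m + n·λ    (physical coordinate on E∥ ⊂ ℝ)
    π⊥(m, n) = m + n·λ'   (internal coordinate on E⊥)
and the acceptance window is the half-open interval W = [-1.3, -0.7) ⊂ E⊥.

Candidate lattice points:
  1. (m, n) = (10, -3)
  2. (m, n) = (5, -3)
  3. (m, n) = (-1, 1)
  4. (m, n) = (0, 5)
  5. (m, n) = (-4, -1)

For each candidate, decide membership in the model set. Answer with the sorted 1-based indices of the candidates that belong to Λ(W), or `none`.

λ' = (2−√8)/2 ≈ -0.41421.
#1 (10,-3): internal coord 10 + (-3)·λ' = +11.24264; +11.24264 ∉ [-1.3, -0.7) → out
#2 (5,-3): internal coord 5 + (-3)·λ' = +6.24264; +6.24264 ∉ [-1.3, -0.7) → out
#3 (-1,1): internal coord -1 + (1)·λ' = -1.41421; -1.41421 ∉ [-1.3, -0.7) → out
#4 (0,5): internal coord 0 + (5)·λ' = -2.07107; -2.07107 ∉ [-1.3, -0.7) → out
#5 (-4,-1): internal coord -4 + (-1)·λ' = -3.58579; -3.58579 ∉ [-1.3, -0.7) → out

none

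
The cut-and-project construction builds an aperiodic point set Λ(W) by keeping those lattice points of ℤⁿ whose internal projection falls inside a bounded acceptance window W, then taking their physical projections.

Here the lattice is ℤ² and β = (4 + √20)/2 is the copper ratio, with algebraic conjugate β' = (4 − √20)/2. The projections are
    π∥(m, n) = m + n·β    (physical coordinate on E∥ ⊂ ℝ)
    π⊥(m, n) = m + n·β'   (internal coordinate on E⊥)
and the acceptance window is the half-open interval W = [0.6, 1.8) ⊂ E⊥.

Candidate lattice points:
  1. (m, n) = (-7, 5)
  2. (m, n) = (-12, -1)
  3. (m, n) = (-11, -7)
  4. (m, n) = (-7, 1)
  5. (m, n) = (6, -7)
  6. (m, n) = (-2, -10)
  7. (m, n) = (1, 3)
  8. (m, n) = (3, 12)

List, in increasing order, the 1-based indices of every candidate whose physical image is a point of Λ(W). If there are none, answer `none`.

none

β' = (4−√20)/2 ≈ -0.236068.
[1] lift (-7,5): star map gives -8.180340; window check 0.6 ≤ -8.180340 < 1.8 is false → out
[2] lift (-12,-1): star map gives -11.763932; window check 0.6 ≤ -11.763932 < 1.8 is false → out
[3] lift (-11,-7): star map gives -9.347524; window check 0.6 ≤ -9.347524 < 1.8 is false → out
[4] lift (-7,1): star map gives -7.236068; window check 0.6 ≤ -7.236068 < 1.8 is false → out
[5] lift (6,-7): star map gives 7.652476; window check 0.6 ≤ 7.652476 < 1.8 is false → out
[6] lift (-2,-10): star map gives 0.360680; window check 0.6 ≤ 0.360680 < 1.8 is false → out
[7] lift (1,3): star map gives 0.291796; window check 0.6 ≤ 0.291796 < 1.8 is false → out
[8] lift (3,12): star map gives 0.167184; window check 0.6 ≤ 0.167184 < 1.8 is false → out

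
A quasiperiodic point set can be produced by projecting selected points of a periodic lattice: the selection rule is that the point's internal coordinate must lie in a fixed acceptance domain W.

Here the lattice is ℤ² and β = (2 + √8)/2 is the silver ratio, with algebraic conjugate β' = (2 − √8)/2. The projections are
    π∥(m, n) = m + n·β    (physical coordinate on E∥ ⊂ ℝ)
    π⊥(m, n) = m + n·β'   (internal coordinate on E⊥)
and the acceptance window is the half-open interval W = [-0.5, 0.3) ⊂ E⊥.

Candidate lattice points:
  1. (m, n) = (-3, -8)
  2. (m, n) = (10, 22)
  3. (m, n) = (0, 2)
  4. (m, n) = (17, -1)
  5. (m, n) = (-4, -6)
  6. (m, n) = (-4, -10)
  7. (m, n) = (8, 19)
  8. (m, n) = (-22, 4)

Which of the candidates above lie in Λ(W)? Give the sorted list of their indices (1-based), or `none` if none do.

6, 7

Compute β' = (2−√8)/2 = -0.414214, so π⊥(m,n) = m -0.414214·n.
[1] lift (-3,-8): star map gives 0.313708; window check -0.5 ≤ 0.313708 < 0.3 is false → out
[2] lift (10,22): star map gives 0.887302; window check -0.5 ≤ 0.887302 < 0.3 is false → out
[3] lift (0,2): star map gives -0.828427; window check -0.5 ≤ -0.828427 < 0.3 is false → out
[4] lift (17,-1): star map gives 17.414214; window check -0.5 ≤ 17.414214 < 0.3 is false → out
[5] lift (-4,-6): star map gives -1.514719; window check -0.5 ≤ -1.514719 < 0.3 is false → out
[6] lift (-4,-10): star map gives 0.142136; window check -0.5 ≤ 0.142136 < 0.3 is true → IN Λ
[7] lift (8,19): star map gives 0.129942; window check -0.5 ≤ 0.129942 < 0.3 is true → IN Λ
[8] lift (-22,4): star map gives -23.656854; window check -0.5 ≤ -23.656854 < 0.3 is false → out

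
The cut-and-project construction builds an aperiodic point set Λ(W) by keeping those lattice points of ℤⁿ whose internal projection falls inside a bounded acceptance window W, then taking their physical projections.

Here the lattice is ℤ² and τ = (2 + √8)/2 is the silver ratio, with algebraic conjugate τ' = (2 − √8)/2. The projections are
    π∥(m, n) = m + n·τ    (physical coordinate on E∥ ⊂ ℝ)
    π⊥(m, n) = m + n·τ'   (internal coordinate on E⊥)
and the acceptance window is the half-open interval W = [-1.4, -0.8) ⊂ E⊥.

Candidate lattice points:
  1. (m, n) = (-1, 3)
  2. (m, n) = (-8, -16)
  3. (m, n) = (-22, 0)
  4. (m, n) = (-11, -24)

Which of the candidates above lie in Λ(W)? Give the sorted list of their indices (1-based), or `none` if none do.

τ' = (2−√8)/2 ≈ -0.4142.
#1 (-1,3): internal coord -1 + (3)·τ' = -2.2426; -2.2426 ∉ [-1.4, -0.8) → out
#2 (-8,-16): internal coord -8 + (-16)·τ' = -1.3726; -1.3726 ∈ [-1.4, -0.8) → IN Λ
#3 (-22,0): internal coord -22 + (0)·τ' = -22.0000; -22.0000 ∉ [-1.4, -0.8) → out
#4 (-11,-24): internal coord -11 + (-24)·τ' = -1.0589; -1.0589 ∈ [-1.4, -0.8) → IN Λ

2, 4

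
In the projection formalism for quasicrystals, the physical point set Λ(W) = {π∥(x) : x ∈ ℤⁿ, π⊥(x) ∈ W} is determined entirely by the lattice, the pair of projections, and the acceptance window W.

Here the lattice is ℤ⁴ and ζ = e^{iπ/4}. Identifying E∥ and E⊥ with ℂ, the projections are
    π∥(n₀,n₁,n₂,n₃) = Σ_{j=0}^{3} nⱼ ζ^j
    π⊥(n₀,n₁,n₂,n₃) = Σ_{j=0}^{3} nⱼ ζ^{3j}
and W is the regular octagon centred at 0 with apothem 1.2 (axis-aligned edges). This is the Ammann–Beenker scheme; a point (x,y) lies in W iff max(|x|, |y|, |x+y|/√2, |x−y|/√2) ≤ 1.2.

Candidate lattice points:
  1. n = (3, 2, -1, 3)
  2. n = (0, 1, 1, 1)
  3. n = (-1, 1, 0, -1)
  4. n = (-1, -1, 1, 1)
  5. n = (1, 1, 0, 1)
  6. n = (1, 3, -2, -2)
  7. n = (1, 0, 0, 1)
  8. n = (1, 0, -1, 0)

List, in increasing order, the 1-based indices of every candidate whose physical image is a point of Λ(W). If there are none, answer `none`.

2, 4

π⊥(n) = n₀ + n₁ζ³ + n₂ζ⁶ + n₃ζ⁹ where ζ = e^{iπ/4}.
candidate 1: n = (3, 2, -1, 3) → π⊥ ≈ (+3.7071, +4.5355); max(|x|,|y|,|x±y|/√2) = 5.8284 > 1.2 ⇒ ∉ W
candidate 2: n = (0, 1, 1, 1) → π⊥ ≈ (+0.0000, +0.4142); max(|x|,|y|,|x±y|/√2) = 0.4142 ≤ 1.2 ⇒ ∈ W
candidate 3: n = (-1, 1, 0, -1) → π⊥ ≈ (-2.4142, +0.0000); max(|x|,|y|,|x±y|/√2) = 2.4142 > 1.2 ⇒ ∉ W
candidate 4: n = (-1, -1, 1, 1) → π⊥ ≈ (+0.4142, -1.0000); max(|x|,|y|,|x±y|/√2) = 1.0000 ≤ 1.2 ⇒ ∈ W
candidate 5: n = (1, 1, 0, 1) → π⊥ ≈ (+1.0000, +1.4142); max(|x|,|y|,|x±y|/√2) = 1.7071 > 1.2 ⇒ ∉ W
candidate 6: n = (1, 3, -2, -2) → π⊥ ≈ (-2.5355, +2.7071); max(|x|,|y|,|x±y|/√2) = 3.7071 > 1.2 ⇒ ∉ W
candidate 7: n = (1, 0, 0, 1) → π⊥ ≈ (+1.7071, +0.7071); max(|x|,|y|,|x±y|/√2) = 1.7071 > 1.2 ⇒ ∉ W
candidate 8: n = (1, 0, -1, 0) → π⊥ ≈ (+1.0000, +1.0000); max(|x|,|y|,|x±y|/√2) = 1.4142 > 1.2 ⇒ ∉ W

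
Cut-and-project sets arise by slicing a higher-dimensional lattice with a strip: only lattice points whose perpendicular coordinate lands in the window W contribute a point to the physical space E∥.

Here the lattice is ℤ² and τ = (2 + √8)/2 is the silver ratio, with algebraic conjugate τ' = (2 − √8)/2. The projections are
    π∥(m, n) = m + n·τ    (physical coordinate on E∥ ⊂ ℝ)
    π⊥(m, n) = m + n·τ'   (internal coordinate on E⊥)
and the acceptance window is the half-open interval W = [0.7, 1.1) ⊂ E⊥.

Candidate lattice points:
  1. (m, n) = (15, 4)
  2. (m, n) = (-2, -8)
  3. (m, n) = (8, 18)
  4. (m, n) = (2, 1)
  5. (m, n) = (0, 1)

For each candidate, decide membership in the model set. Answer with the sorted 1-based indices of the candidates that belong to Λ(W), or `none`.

none

τ' = (2−√8)/2 ≈ -0.4142.
candidate 1: (m,n)=(15,4) → π∥ = 15+4·τ ≈ 24.6569, π⊥ = 15+4·τ' ≈ 13.3431 ∉ [0.7, 1.1) ⇒ out
candidate 2: (m,n)=(-2,-8) → π∥ = -2-8·τ ≈ -21.3137, π⊥ = -2-8·τ' ≈ 1.3137 ∉ [0.7, 1.1) ⇒ out
candidate 3: (m,n)=(8,18) → π∥ = 8+18·τ ≈ 51.4558, π⊥ = 8+18·τ' ≈ 0.5442 ∉ [0.7, 1.1) ⇒ out
candidate 4: (m,n)=(2,1) → π∥ = 2+1·τ ≈ 4.4142, π⊥ = 2+1·τ' ≈ 1.5858 ∉ [0.7, 1.1) ⇒ out
candidate 5: (m,n)=(0,1) → π∥ = 0+1·τ ≈ 2.4142, π⊥ = 0+1·τ' ≈ -0.4142 ∉ [0.7, 1.1) ⇒ out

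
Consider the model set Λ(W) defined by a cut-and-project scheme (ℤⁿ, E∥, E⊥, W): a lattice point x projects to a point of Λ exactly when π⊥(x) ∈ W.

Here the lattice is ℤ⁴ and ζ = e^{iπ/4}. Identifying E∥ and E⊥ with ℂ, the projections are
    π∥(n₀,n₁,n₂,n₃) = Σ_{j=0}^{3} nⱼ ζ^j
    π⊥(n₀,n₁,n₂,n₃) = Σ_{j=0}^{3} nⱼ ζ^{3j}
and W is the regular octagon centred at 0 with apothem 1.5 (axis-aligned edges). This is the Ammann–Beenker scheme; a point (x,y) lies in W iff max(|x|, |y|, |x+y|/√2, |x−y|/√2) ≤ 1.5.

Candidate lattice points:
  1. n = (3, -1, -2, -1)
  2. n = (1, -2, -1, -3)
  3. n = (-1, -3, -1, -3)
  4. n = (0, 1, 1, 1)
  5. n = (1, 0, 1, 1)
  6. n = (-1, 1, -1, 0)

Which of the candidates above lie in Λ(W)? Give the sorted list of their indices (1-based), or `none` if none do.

π⊥(n) = n₀ + n₁ζ³ + n₂ζ⁶ + n₃ζ⁹ where ζ = e^{iπ/4}.
#1 (3, -1, -2, -1): internal (3.0000, 0.5858); octagon support 3.0000 vs apothem 1.5 → ∉ W
#2 (1, -2, -1, -3): internal (0.2929, -2.5355); octagon support 2.5355 vs apothem 1.5 → ∉ W
#3 (-1, -3, -1, -3): internal (-1.0000, -3.2426); octagon support 3.2426 vs apothem 1.5 → ∉ W
#4 (0, 1, 1, 1): internal (0.0000, 0.4142); octagon support 0.4142 vs apothem 1.5 → ∈ W
#5 (1, 0, 1, 1): internal (1.7071, -0.2929); octagon support 1.7071 vs apothem 1.5 → ∉ W
#6 (-1, 1, -1, 0): internal (-1.7071, 1.7071); octagon support 2.4142 vs apothem 1.5 → ∉ W

4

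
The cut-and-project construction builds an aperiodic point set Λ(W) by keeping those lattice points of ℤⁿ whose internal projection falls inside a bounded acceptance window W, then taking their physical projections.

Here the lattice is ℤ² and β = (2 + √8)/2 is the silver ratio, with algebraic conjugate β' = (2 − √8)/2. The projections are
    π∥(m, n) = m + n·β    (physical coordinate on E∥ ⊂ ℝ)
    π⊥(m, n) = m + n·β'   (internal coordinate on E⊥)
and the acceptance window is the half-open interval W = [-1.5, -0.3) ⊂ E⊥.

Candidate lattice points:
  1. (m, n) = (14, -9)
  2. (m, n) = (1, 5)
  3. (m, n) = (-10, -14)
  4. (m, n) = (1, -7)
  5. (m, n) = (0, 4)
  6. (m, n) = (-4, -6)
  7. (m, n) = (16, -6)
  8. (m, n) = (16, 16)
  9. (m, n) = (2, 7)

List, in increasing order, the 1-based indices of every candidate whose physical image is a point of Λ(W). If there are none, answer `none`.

2, 9

Numerically β ≈ 2.41421 and β' = −1/β ≈ -0.41421.
candidate 1: (m,n)=(14,-9) → π∥ = 14-9·β ≈ -7.72792, π⊥ = 14-9·β' ≈ 17.72792 ∉ [-1.5, -0.3) ⇒ out
candidate 2: (m,n)=(1,5) → π∥ = 1+5·β ≈ 13.07107, π⊥ = 1+5·β' ≈ -1.07107 ∈ [-1.5, -0.3) ⇒ IN Λ
candidate 3: (m,n)=(-10,-14) → π∥ = -10-14·β ≈ -43.79899, π⊥ = -10-14·β' ≈ -4.20101 ∉ [-1.5, -0.3) ⇒ out
candidate 4: (m,n)=(1,-7) → π∥ = 1-7·β ≈ -15.89949, π⊥ = 1-7·β' ≈ 3.89949 ∉ [-1.5, -0.3) ⇒ out
candidate 5: (m,n)=(0,4) → π∥ = 0+4·β ≈ 9.65685, π⊥ = 0+4·β' ≈ -1.65685 ∉ [-1.5, -0.3) ⇒ out
candidate 6: (m,n)=(-4,-6) → π∥ = -4-6·β ≈ -18.48528, π⊥ = -4-6·β' ≈ -1.51472 ∉ [-1.5, -0.3) ⇒ out
candidate 7: (m,n)=(16,-6) → π∥ = 16-6·β ≈ 1.51472, π⊥ = 16-6·β' ≈ 18.48528 ∉ [-1.5, -0.3) ⇒ out
candidate 8: (m,n)=(16,16) → π∥ = 16+16·β ≈ 54.62742, π⊥ = 16+16·β' ≈ 9.37258 ∉ [-1.5, -0.3) ⇒ out
candidate 9: (m,n)=(2,7) → π∥ = 2+7·β ≈ 18.89949, π⊥ = 2+7·β' ≈ -0.89949 ∈ [-1.5, -0.3) ⇒ IN Λ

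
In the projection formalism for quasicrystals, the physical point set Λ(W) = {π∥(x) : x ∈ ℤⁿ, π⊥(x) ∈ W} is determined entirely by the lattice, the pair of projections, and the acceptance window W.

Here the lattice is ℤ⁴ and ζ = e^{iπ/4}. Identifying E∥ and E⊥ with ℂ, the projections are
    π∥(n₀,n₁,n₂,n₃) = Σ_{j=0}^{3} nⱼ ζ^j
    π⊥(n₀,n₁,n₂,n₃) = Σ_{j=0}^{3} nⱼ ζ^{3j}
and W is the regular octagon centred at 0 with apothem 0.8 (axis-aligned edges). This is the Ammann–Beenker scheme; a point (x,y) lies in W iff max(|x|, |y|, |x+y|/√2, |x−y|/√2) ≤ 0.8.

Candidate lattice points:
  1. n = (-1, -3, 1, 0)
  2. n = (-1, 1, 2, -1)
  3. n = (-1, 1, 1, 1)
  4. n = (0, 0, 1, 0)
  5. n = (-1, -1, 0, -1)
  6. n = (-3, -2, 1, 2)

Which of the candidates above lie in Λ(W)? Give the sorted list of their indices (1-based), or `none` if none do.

none

π⊥(n) = n₀ + n₁ζ³ + n₂ζ⁶ + n₃ζ⁹ where ζ = e^{iπ/4}.
candidate 1: n = (-1, -3, 1, 0) → π⊥ ≈ (+1.1213, -3.1213); max(|x|,|y|,|x±y|/√2) = 3.1213 > 0.8 ⇒ ∉ W
candidate 2: n = (-1, 1, 2, -1) → π⊥ ≈ (-2.4142, -2.0000); max(|x|,|y|,|x±y|/√2) = 3.1213 > 0.8 ⇒ ∉ W
candidate 3: n = (-1, 1, 1, 1) → π⊥ ≈ (-1.0000, +0.4142); max(|x|,|y|,|x±y|/√2) = 1.0000 > 0.8 ⇒ ∉ W
candidate 4: n = (0, 0, 1, 0) → π⊥ ≈ (+0.0000, -1.0000); max(|x|,|y|,|x±y|/√2) = 1.0000 > 0.8 ⇒ ∉ W
candidate 5: n = (-1, -1, 0, -1) → π⊥ ≈ (-1.0000, -1.4142); max(|x|,|y|,|x±y|/√2) = 1.7071 > 0.8 ⇒ ∉ W
candidate 6: n = (-3, -2, 1, 2) → π⊥ ≈ (-0.1716, -1.0000); max(|x|,|y|,|x±y|/√2) = 1.0000 > 0.8 ⇒ ∉ W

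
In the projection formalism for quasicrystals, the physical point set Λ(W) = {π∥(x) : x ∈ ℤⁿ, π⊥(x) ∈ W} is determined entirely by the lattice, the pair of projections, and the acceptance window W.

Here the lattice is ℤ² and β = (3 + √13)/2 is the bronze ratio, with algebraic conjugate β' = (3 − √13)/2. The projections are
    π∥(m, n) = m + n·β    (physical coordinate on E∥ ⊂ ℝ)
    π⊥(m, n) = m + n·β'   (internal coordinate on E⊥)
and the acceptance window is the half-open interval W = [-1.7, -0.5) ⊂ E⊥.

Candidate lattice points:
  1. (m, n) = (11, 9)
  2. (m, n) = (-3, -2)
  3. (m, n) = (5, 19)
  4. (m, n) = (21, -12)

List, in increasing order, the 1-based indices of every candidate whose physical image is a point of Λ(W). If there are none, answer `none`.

Numerically β ≈ 3.3028 and β' = −1/β ≈ -0.3028.
candidate 1: (m,n)=(11,9) → π∥ = 11+9·β ≈ 40.7250, π⊥ = 11+9·β' ≈ 8.2750 ∉ [-1.7, -0.5) ⇒ out
candidate 2: (m,n)=(-3,-2) → π∥ = -3-2·β ≈ -9.6056, π⊥ = -3-2·β' ≈ -2.3944 ∉ [-1.7, -0.5) ⇒ out
candidate 3: (m,n)=(5,19) → π∥ = 5+19·β ≈ 67.7527, π⊥ = 5+19·β' ≈ -0.7527 ∈ [-1.7, -0.5) ⇒ IN Λ
candidate 4: (m,n)=(21,-12) → π∥ = 21-12·β ≈ -18.6333, π⊥ = 21-12·β' ≈ 24.6333 ∉ [-1.7, -0.5) ⇒ out

3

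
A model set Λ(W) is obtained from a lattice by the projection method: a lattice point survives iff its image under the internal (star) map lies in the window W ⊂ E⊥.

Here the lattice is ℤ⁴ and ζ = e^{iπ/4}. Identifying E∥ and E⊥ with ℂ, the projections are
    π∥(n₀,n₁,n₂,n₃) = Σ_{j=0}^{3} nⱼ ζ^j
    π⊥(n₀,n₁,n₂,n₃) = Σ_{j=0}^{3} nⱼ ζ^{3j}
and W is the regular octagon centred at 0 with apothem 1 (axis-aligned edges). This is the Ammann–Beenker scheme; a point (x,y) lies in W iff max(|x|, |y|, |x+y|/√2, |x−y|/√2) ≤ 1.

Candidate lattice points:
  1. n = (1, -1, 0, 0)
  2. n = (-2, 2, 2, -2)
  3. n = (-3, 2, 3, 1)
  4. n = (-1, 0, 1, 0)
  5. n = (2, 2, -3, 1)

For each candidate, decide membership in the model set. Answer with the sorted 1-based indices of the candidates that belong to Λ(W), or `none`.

With ζ = e^{iπ/4} the internal vectors are ζ^0,ζ^3,ζ^6,ζ^9.
#1 (1, -1, 0, 0): internal (1.70711, -0.70711); octagon support 1.70711 vs apothem 1 → ∉ W
#2 (-2, 2, 2, -2): internal (-4.82843, -2.00000); octagon support 4.82843 vs apothem 1 → ∉ W
#3 (-3, 2, 3, 1): internal (-3.70711, -0.87868); octagon support 3.70711 vs apothem 1 → ∉ W
#4 (-1, 0, 1, 0): internal (-1.00000, -1.00000); octagon support 1.41421 vs apothem 1 → ∉ W
#5 (2, 2, -3, 1): internal (1.29289, 5.12132); octagon support 5.12132 vs apothem 1 → ∉ W

none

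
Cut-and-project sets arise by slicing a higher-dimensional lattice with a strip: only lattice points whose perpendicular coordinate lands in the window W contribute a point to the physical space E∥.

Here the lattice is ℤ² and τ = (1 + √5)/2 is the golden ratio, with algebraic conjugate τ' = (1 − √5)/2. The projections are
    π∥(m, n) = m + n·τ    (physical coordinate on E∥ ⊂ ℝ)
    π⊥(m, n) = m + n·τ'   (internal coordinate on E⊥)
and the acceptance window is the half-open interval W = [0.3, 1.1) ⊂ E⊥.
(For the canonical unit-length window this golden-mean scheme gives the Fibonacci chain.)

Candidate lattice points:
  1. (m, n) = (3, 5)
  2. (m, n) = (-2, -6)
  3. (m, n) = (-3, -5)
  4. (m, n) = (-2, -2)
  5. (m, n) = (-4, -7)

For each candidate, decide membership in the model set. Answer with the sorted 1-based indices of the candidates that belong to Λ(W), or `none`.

Compute τ' = (1−√5)/2 = -0.61803, so π⊥(m,n) = m -0.61803·n.
#1 (3,5): internal coord 3 + (5)·τ' = -0.09017; -0.09017 ∉ [0.3, 1.1) → out
#2 (-2,-6): internal coord -2 + (-6)·τ' = +1.70820; +1.70820 ∉ [0.3, 1.1) → out
#3 (-3,-5): internal coord -3 + (-5)·τ' = +0.09017; +0.09017 ∉ [0.3, 1.1) → out
#4 (-2,-2): internal coord -2 + (-2)·τ' = -0.76393; -0.76393 ∉ [0.3, 1.1) → out
#5 (-4,-7): internal coord -4 + (-7)·τ' = +0.32624; +0.32624 ∈ [0.3, 1.1) → IN Λ

5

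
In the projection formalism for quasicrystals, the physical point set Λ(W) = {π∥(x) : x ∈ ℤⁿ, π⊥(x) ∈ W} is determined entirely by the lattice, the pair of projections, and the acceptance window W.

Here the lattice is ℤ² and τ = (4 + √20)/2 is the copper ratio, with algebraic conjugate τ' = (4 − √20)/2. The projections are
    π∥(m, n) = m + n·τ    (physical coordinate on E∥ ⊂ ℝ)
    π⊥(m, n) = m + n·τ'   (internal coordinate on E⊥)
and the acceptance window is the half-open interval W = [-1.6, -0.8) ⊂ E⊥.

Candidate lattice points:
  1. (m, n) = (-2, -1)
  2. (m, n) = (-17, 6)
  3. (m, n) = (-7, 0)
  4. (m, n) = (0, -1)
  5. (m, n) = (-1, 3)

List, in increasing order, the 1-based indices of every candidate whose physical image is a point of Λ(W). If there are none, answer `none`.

none

Numerically τ ≈ 4.23607 and τ' = −1/τ ≈ -0.23607.
[1] lift (-2,-1): star map gives -1.76393; window check -1.6 ≤ -1.76393 < -0.8 is false → out
[2] lift (-17,6): star map gives -18.41641; window check -1.6 ≤ -18.41641 < -0.8 is false → out
[3] lift (-7,0): star map gives -7.00000; window check -1.6 ≤ -7.00000 < -0.8 is false → out
[4] lift (0,-1): star map gives 0.23607; window check -1.6 ≤ 0.23607 < -0.8 is false → out
[5] lift (-1,3): star map gives -1.70820; window check -1.6 ≤ -1.70820 < -0.8 is false → out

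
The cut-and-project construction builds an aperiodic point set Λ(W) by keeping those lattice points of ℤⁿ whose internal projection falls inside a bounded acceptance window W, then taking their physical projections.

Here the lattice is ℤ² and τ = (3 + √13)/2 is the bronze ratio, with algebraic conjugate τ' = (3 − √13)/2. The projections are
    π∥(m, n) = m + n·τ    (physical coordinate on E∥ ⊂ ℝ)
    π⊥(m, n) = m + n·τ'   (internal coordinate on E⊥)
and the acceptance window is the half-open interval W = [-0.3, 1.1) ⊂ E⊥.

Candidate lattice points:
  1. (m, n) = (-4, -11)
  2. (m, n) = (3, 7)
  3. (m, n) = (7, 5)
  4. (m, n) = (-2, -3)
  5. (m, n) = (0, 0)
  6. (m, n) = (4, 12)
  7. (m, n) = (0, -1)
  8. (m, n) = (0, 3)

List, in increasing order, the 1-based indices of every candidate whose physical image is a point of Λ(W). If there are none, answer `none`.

Numerically τ ≈ 3.3028 and τ' = −1/τ ≈ -0.3028.
#1 (-4,-11): internal coord -4 + (-11)·τ' = -0.6695; -0.6695 ∉ [-0.3, 1.1) → out
#2 (3,7): internal coord 3 + (7)·τ' = +0.8806; +0.8806 ∈ [-0.3, 1.1) → IN Λ
#3 (7,5): internal coord 7 + (5)·τ' = +5.4861; +5.4861 ∉ [-0.3, 1.1) → out
#4 (-2,-3): internal coord -2 + (-3)·τ' = -1.0917; -1.0917 ∉ [-0.3, 1.1) → out
#5 (0,0): internal coord 0 + (0)·τ' = +0.0000; +0.0000 ∈ [-0.3, 1.1) → IN Λ
#6 (4,12): internal coord 4 + (12)·τ' = +0.3667; +0.3667 ∈ [-0.3, 1.1) → IN Λ
#7 (0,-1): internal coord 0 + (-1)·τ' = +0.3028; +0.3028 ∈ [-0.3, 1.1) → IN Λ
#8 (0,3): internal coord 0 + (3)·τ' = -0.9083; -0.9083 ∉ [-0.3, 1.1) → out

2, 5, 6, 7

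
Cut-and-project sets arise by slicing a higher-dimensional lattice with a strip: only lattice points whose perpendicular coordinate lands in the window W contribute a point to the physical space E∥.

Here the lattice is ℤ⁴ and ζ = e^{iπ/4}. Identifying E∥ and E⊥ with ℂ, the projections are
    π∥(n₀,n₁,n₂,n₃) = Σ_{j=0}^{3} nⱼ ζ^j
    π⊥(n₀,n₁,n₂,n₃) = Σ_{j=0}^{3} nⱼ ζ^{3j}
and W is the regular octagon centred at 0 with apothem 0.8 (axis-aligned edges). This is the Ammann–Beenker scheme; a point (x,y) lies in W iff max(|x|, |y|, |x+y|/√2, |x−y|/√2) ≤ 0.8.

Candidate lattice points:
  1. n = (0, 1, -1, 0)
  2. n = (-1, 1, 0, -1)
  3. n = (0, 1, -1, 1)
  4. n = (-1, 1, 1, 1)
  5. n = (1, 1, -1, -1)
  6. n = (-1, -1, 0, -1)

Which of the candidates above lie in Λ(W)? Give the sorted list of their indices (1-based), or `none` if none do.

none

With ζ = e^{iπ/4} the internal vectors are ζ^0,ζ^3,ζ^6,ζ^9.
candidate 1: n = (0, 1, -1, 0) → π⊥ ≈ (-0.70711, +1.70711); max(|x|,|y|,|x±y|/√2) = 1.70711 > 0.8 ⇒ ∉ W
candidate 2: n = (-1, 1, 0, -1) → π⊥ ≈ (-2.41421, +0.00000); max(|x|,|y|,|x±y|/√2) = 2.41421 > 0.8 ⇒ ∉ W
candidate 3: n = (0, 1, -1, 1) → π⊥ ≈ (+0.00000, +2.41421); max(|x|,|y|,|x±y|/√2) = 2.41421 > 0.8 ⇒ ∉ W
candidate 4: n = (-1, 1, 1, 1) → π⊥ ≈ (-1.00000, +0.41421); max(|x|,|y|,|x±y|/√2) = 1.00000 > 0.8 ⇒ ∉ W
candidate 5: n = (1, 1, -1, -1) → π⊥ ≈ (-0.41421, +1.00000); max(|x|,|y|,|x±y|/√2) = 1.00000 > 0.8 ⇒ ∉ W
candidate 6: n = (-1, -1, 0, -1) → π⊥ ≈ (-1.00000, -1.41421); max(|x|,|y|,|x±y|/√2) = 1.70711 > 0.8 ⇒ ∉ W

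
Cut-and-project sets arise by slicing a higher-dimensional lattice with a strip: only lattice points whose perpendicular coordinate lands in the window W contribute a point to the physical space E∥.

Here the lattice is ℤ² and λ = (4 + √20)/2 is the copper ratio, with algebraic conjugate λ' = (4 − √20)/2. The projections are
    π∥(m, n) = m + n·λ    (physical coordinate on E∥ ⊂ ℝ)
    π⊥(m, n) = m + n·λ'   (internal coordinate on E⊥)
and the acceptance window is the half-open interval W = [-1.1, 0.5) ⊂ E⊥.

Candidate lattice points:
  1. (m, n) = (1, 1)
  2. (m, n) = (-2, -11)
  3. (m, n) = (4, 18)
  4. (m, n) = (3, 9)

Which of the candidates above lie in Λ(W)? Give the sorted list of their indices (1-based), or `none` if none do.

3

λ' = (4−√20)/2 ≈ -0.236068.
#1 (1,1): internal coord 1 + (1)·λ' = +0.763932; +0.763932 ∉ [-1.1, 0.5) → out
#2 (-2,-11): internal coord -2 + (-11)·λ' = +0.596748; +0.596748 ∉ [-1.1, 0.5) → out
#3 (4,18): internal coord 4 + (18)·λ' = -0.249224; -0.249224 ∈ [-1.1, 0.5) → IN Λ
#4 (3,9): internal coord 3 + (9)·λ' = +0.875388; +0.875388 ∉ [-1.1, 0.5) → out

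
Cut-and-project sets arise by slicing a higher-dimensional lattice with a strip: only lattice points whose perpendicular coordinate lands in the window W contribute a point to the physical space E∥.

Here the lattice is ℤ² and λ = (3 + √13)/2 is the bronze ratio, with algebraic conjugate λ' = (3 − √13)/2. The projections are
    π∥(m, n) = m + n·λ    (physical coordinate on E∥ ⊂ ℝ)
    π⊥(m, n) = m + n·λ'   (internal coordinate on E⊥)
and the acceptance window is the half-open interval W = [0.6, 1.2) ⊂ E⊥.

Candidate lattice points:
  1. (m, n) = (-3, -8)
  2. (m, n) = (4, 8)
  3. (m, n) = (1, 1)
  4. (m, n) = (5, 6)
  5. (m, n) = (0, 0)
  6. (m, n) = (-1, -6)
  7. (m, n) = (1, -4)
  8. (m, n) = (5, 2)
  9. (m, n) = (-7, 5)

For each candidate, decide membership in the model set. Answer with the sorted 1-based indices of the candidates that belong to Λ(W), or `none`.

Numerically λ ≈ 3.3028 and λ' = −1/λ ≈ -0.3028.
[1] lift (-3,-8): star map gives -0.5778; window check 0.6 ≤ -0.5778 < 1.2 is false → out
[2] lift (4,8): star map gives 1.5778; window check 0.6 ≤ 1.5778 < 1.2 is false → out
[3] lift (1,1): star map gives 0.6972; window check 0.6 ≤ 0.6972 < 1.2 is true → IN Λ
[4] lift (5,6): star map gives 3.1833; window check 0.6 ≤ 3.1833 < 1.2 is false → out
[5] lift (0,0): star map gives 0.0000; window check 0.6 ≤ 0.0000 < 1.2 is false → out
[6] lift (-1,-6): star map gives 0.8167; window check 0.6 ≤ 0.8167 < 1.2 is true → IN Λ
[7] lift (1,-4): star map gives 2.2111; window check 0.6 ≤ 2.2111 < 1.2 is false → out
[8] lift (5,2): star map gives 4.3944; window check 0.6 ≤ 4.3944 < 1.2 is false → out
[9] lift (-7,5): star map gives -8.5139; window check 0.6 ≤ -8.5139 < 1.2 is false → out

3, 6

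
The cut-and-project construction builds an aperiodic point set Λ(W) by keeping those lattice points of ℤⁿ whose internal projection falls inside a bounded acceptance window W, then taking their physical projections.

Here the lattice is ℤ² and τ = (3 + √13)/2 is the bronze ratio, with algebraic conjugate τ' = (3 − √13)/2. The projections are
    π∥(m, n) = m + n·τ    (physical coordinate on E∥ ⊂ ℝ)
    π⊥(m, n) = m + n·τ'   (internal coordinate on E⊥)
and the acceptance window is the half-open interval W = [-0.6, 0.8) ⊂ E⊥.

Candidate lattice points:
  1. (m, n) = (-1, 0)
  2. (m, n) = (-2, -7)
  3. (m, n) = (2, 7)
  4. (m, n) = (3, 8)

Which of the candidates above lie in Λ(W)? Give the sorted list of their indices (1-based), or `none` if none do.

τ' = (3−√13)/2 ≈ -0.3028.
candidate 1: (m,n)=(-1,0) → π∥ = -1+0·τ ≈ -1.0000, π⊥ = -1+0·τ' ≈ -1.0000 ∉ [-0.6, 0.8) ⇒ out
candidate 2: (m,n)=(-2,-7) → π∥ = -2-7·τ ≈ -25.1194, π⊥ = -2-7·τ' ≈ 0.1194 ∈ [-0.6, 0.8) ⇒ IN Λ
candidate 3: (m,n)=(2,7) → π∥ = 2+7·τ ≈ 25.1194, π⊥ = 2+7·τ' ≈ -0.1194 ∈ [-0.6, 0.8) ⇒ IN Λ
candidate 4: (m,n)=(3,8) → π∥ = 3+8·τ ≈ 29.4222, π⊥ = 3+8·τ' ≈ 0.5778 ∈ [-0.6, 0.8) ⇒ IN Λ

2, 3, 4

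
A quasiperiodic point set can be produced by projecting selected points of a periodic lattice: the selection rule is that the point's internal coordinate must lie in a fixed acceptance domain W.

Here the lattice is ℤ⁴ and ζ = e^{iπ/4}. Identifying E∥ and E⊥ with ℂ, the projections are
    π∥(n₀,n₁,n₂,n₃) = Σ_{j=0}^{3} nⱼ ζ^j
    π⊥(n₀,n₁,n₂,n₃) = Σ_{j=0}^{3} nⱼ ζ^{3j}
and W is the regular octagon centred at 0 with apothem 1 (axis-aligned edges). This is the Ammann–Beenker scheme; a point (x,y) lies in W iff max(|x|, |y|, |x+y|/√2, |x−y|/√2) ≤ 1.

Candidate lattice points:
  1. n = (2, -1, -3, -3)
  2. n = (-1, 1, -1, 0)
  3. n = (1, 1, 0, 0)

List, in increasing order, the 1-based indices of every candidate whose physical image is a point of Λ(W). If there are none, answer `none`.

π⊥(n) = n₀ + n₁ζ³ + n₂ζ⁶ + n₃ζ⁹ where ζ = e^{iπ/4}.
candidate 1: n = (2, -1, -3, -3) → π⊥ ≈ (+0.5858, +0.1716); max(|x|,|y|,|x±y|/√2) = 0.5858 ≤ 1 ⇒ ∈ W
candidate 2: n = (-1, 1, -1, 0) → π⊥ ≈ (-1.7071, +1.7071); max(|x|,|y|,|x±y|/√2) = 2.4142 > 1 ⇒ ∉ W
candidate 3: n = (1, 1, 0, 0) → π⊥ ≈ (+0.2929, +0.7071); max(|x|,|y|,|x±y|/√2) = 0.7071 ≤ 1 ⇒ ∈ W

1, 3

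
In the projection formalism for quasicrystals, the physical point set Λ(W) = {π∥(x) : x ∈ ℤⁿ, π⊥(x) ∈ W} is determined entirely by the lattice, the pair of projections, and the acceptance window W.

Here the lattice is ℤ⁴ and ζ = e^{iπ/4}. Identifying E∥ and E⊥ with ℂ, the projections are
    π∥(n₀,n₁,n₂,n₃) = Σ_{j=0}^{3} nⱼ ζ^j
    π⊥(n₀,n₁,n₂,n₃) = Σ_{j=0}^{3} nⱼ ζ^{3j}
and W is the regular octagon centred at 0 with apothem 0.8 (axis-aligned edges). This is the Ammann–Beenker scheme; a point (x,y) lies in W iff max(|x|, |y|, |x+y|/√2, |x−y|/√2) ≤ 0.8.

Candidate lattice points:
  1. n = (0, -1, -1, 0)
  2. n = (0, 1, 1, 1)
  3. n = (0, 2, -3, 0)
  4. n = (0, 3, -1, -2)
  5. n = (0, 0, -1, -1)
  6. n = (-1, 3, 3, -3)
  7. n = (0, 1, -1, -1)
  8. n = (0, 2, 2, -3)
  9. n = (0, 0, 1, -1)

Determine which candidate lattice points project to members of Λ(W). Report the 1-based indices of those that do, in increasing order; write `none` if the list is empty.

Internal map: ζ^{3j} for j=0..3 gives (1,0), (−√2/2,√2/2), (0,−1), (√2/2,√2/2).
candidate 1: n = (0, -1, -1, 0) → π⊥ ≈ (+0.70711, +0.29289); max(|x|,|y|,|x±y|/√2) = 0.70711 ≤ 0.8 ⇒ ∈ W
candidate 2: n = (0, 1, 1, 1) → π⊥ ≈ (+0.00000, +0.41421); max(|x|,|y|,|x±y|/√2) = 0.41421 ≤ 0.8 ⇒ ∈ W
candidate 3: n = (0, 2, -3, 0) → π⊥ ≈ (-1.41421, +4.41421); max(|x|,|y|,|x±y|/√2) = 4.41421 > 0.8 ⇒ ∉ W
candidate 4: n = (0, 3, -1, -2) → π⊥ ≈ (-3.53553, +1.70711); max(|x|,|y|,|x±y|/√2) = 3.70711 > 0.8 ⇒ ∉ W
candidate 5: n = (0, 0, -1, -1) → π⊥ ≈ (-0.70711, +0.29289); max(|x|,|y|,|x±y|/√2) = 0.70711 ≤ 0.8 ⇒ ∈ W
candidate 6: n = (-1, 3, 3, -3) → π⊥ ≈ (-5.24264, -3.00000); max(|x|,|y|,|x±y|/√2) = 5.82843 > 0.8 ⇒ ∉ W
candidate 7: n = (0, 1, -1, -1) → π⊥ ≈ (-1.41421, +1.00000); max(|x|,|y|,|x±y|/√2) = 1.70711 > 0.8 ⇒ ∉ W
candidate 8: n = (0, 2, 2, -3) → π⊥ ≈ (-3.53553, -2.70711); max(|x|,|y|,|x±y|/√2) = 4.41421 > 0.8 ⇒ ∉ W
candidate 9: n = (0, 0, 1, -1) → π⊥ ≈ (-0.70711, -1.70711); max(|x|,|y|,|x±y|/√2) = 1.70711 > 0.8 ⇒ ∉ W

1, 2, 5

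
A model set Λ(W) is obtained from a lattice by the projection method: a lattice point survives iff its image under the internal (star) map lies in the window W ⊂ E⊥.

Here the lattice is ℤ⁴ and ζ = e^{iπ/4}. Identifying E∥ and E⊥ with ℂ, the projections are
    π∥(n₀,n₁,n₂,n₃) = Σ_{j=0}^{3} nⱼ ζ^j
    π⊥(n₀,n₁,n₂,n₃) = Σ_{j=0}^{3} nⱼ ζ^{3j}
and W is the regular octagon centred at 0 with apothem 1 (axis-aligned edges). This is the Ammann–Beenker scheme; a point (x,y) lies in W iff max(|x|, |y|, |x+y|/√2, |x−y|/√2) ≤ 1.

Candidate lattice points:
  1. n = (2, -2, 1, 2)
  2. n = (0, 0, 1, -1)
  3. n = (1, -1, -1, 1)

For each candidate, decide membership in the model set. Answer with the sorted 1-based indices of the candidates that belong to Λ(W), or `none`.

none

Internal map: ζ^{3j} for j=0..3 gives (1,0), (−√2/2,√2/2), (0,−1), (√2/2,√2/2).
candidate 1: n = (2, -2, 1, 2) → π⊥ ≈ (+4.82843, -1.00000); max(|x|,|y|,|x±y|/√2) = 4.82843 > 1 ⇒ ∉ W
candidate 2: n = (0, 0, 1, -1) → π⊥ ≈ (-0.70711, -1.70711); max(|x|,|y|,|x±y|/√2) = 1.70711 > 1 ⇒ ∉ W
candidate 3: n = (1, -1, -1, 1) → π⊥ ≈ (+2.41421, +1.00000); max(|x|,|y|,|x±y|/√2) = 2.41421 > 1 ⇒ ∉ W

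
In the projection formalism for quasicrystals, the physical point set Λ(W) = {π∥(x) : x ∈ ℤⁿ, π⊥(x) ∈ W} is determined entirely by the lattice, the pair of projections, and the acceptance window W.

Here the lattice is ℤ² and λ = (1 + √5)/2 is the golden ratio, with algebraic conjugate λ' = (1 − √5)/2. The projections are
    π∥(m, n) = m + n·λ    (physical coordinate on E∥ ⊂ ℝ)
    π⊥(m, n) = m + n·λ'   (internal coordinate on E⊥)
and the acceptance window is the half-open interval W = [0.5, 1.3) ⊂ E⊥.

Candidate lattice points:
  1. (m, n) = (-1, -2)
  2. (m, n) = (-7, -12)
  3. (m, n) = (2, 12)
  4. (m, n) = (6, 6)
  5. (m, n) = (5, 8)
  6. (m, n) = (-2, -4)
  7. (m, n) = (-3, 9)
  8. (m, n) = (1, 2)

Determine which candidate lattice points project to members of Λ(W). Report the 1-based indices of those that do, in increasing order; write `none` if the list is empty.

none

Compute λ' = (1−√5)/2 = -0.6180, so π⊥(m,n) = m -0.6180·n.
#1 (-1,-2): internal coord -1 + (-2)·λ' = +0.2361; +0.2361 ∉ [0.5, 1.3) → out
#2 (-7,-12): internal coord -7 + (-12)·λ' = +0.4164; +0.4164 ∉ [0.5, 1.3) → out
#3 (2,12): internal coord 2 + (12)·λ' = -5.4164; -5.4164 ∉ [0.5, 1.3) → out
#4 (6,6): internal coord 6 + (6)·λ' = +2.2918; +2.2918 ∉ [0.5, 1.3) → out
#5 (5,8): internal coord 5 + (8)·λ' = +0.0557; +0.0557 ∉ [0.5, 1.3) → out
#6 (-2,-4): internal coord -2 + (-4)·λ' = +0.4721; +0.4721 ∉ [0.5, 1.3) → out
#7 (-3,9): internal coord -3 + (9)·λ' = -8.5623; -8.5623 ∉ [0.5, 1.3) → out
#8 (1,2): internal coord 1 + (2)·λ' = -0.2361; -0.2361 ∉ [0.5, 1.3) → out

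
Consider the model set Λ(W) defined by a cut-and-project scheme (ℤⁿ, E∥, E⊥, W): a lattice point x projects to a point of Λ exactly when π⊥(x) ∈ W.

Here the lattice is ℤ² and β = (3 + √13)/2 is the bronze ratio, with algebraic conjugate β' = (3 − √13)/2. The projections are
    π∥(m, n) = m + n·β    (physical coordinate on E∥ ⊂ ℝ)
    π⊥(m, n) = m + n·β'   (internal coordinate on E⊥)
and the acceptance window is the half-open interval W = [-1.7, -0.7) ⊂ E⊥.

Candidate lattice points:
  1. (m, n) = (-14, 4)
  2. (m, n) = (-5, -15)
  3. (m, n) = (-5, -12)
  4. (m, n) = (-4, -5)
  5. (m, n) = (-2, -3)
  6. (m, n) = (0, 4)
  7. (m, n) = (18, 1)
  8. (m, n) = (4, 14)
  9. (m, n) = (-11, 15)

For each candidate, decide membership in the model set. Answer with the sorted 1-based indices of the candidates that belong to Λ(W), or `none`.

3, 5, 6

β' = (3−√13)/2 ≈ -0.302776.
[1] lift (-14,4): star map gives -15.211103; window check -1.7 ≤ -15.211103 < -0.7 is false → out
[2] lift (-5,-15): star map gives -0.458365; window check -1.7 ≤ -0.458365 < -0.7 is false → out
[3] lift (-5,-12): star map gives -1.366692; window check -1.7 ≤ -1.366692 < -0.7 is true → IN Λ
[4] lift (-4,-5): star map gives -2.486122; window check -1.7 ≤ -2.486122 < -0.7 is false → out
[5] lift (-2,-3): star map gives -1.091673; window check -1.7 ≤ -1.091673 < -0.7 is true → IN Λ
[6] lift (0,4): star map gives -1.211103; window check -1.7 ≤ -1.211103 < -0.7 is true → IN Λ
[7] lift (18,1): star map gives 17.697224; window check -1.7 ≤ 17.697224 < -0.7 is false → out
[8] lift (4,14): star map gives -0.238859; window check -1.7 ≤ -0.238859 < -0.7 is false → out
[9] lift (-11,15): star map gives -15.541635; window check -1.7 ≤ -15.541635 < -0.7 is false → out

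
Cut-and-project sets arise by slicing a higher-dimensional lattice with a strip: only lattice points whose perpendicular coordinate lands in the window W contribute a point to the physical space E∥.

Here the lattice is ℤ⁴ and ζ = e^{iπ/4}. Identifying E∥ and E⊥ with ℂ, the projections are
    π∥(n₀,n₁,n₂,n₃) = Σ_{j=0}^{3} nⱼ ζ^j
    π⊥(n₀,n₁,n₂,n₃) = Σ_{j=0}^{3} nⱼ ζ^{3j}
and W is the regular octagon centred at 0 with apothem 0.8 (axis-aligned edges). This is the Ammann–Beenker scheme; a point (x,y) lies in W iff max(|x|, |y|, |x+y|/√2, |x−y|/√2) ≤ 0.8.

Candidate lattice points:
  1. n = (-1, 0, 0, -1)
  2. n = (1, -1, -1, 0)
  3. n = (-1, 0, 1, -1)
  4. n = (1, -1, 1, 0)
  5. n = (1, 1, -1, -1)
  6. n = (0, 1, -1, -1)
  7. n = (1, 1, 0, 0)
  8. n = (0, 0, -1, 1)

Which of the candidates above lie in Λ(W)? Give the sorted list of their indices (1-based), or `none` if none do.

7

Internal map: ζ^{3j} for j=0..3 gives (1,0), (−√2/2,√2/2), (0,−1), (√2/2,√2/2).
candidate 1: n = (-1, 0, 0, -1) → π⊥ ≈ (-1.70711, -0.70711); max(|x|,|y|,|x±y|/√2) = 1.70711 > 0.8 ⇒ ∉ W
candidate 2: n = (1, -1, -1, 0) → π⊥ ≈ (+1.70711, +0.29289); max(|x|,|y|,|x±y|/√2) = 1.70711 > 0.8 ⇒ ∉ W
candidate 3: n = (-1, 0, 1, -1) → π⊥ ≈ (-1.70711, -1.70711); max(|x|,|y|,|x±y|/√2) = 2.41421 > 0.8 ⇒ ∉ W
candidate 4: n = (1, -1, 1, 0) → π⊥ ≈ (+1.70711, -1.70711); max(|x|,|y|,|x±y|/√2) = 2.41421 > 0.8 ⇒ ∉ W
candidate 5: n = (1, 1, -1, -1) → π⊥ ≈ (-0.41421, +1.00000); max(|x|,|y|,|x±y|/√2) = 1.00000 > 0.8 ⇒ ∉ W
candidate 6: n = (0, 1, -1, -1) → π⊥ ≈ (-1.41421, +1.00000); max(|x|,|y|,|x±y|/√2) = 1.70711 > 0.8 ⇒ ∉ W
candidate 7: n = (1, 1, 0, 0) → π⊥ ≈ (+0.29289, +0.70711); max(|x|,|y|,|x±y|/√2) = 0.70711 ≤ 0.8 ⇒ ∈ W
candidate 8: n = (0, 0, -1, 1) → π⊥ ≈ (+0.70711, +1.70711); max(|x|,|y|,|x±y|/√2) = 1.70711 > 0.8 ⇒ ∉ W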